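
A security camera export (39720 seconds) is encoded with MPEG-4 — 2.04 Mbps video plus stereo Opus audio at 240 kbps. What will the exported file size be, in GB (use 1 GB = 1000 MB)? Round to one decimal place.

Audio: 240 kbps = 0.240 Mbps.
Total bitrate: 2.04 + 0.240 = 2.280 Mbps.
Stream data: 2.280 Mbps × 39720 s = 90561.6 Mb.
90,562 Mb ÷ 8 = 11,320 MB → 11.32 GB.

11.3 GB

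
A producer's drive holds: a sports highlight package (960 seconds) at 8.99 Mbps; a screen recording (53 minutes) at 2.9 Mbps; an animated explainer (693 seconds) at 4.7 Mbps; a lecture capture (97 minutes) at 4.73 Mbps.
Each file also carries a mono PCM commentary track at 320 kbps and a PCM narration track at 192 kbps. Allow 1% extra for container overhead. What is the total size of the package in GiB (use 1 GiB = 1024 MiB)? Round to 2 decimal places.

Audio total: 320 + 192 = 512 kbps = 0.512 Mbps.
sports highlight package: 9.502 Mbps × 960 s × 1.01 = 9213.1 Mb
screen recording: 3.412 Mbps × 3180 s × 1.01 = 10958.7 Mb
animated explainer: 5.212 Mbps × 693 s × 1.01 = 3648.0 Mb
lecture capture: 5.242 Mbps × 5820 s × 1.01 = 30813.5 Mb
Total: 54633.4 Mb = 6829.2 MB.
= 6.360 GiB.

6.36 GiB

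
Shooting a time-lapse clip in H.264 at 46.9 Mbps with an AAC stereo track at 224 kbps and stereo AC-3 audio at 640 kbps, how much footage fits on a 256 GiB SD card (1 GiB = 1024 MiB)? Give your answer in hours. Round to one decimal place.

Audio total: 224 + 640 = 864 kbps = 0.864 Mbps.
Total bitrate: 46.9 + 0.864 = 47.764 Mbps.
Capacity: 256 GiB = 2,199,023 Mb.
Recording time: 2,199,023 / 47.764 = 46,039 s ≈ 12.8 hours.

12.8 hours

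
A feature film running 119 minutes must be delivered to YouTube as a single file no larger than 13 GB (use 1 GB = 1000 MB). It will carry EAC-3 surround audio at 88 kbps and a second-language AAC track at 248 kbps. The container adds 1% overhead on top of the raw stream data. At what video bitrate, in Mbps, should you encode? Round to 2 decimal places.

14.09 Mbps

Budget: 13 GB = 104000.0 Mb.
Stream payload after overhead: 104000.0 / 1.01 = 102970.3 Mb.
119 min = 7140 s
Total bitrate budget: 102970.3 Mb / 7140 s = 14.422 Mbps.
Audio total: 88 + 248 = 336 kbps = 0.336 Mbps.
Video: 14.422 − 0.336 = 14.086 Mbps.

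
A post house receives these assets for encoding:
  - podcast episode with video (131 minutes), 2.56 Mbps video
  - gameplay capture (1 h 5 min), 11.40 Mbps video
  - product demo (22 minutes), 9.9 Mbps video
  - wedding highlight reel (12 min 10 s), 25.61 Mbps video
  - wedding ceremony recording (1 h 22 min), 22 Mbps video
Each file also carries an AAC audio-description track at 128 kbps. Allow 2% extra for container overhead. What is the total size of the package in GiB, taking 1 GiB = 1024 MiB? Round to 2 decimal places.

24.58 GiB

Audio: 128 kbps = 0.128 Mbps.
podcast episode with video: 2.688 Mbps × 7860 s × 1.02 = 21550.2 Mb
gameplay capture: 11.528 Mbps × 3900 s × 1.02 = 45858.4 Mb
product demo: 10.028 Mbps × 1320 s × 1.02 = 13501.7 Mb
wedding highlight reel: 25.738 Mbps × 730 s × 1.02 = 19164.5 Mb
wedding ceremony recording: 22.128 Mbps × 4920 s × 1.02 = 111047.2 Mb
Total: 211122.0 Mb = 26390.2 MB.
= 24.58 GiB.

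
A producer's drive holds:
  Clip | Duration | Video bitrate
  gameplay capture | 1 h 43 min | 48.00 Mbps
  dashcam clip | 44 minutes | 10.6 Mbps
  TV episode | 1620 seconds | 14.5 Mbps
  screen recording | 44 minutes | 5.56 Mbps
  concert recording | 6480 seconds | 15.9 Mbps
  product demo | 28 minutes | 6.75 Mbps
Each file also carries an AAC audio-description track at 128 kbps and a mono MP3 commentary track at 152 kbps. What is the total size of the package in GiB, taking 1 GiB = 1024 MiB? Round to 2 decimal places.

56.24 GiB

Audio total: 128 + 152 = 280 kbps = 0.280 Mbps.
gameplay capture: 48.280 Mbps × 6180 s = 298370.4 Mb
dashcam clip: 10.880 Mbps × 2640 s = 28723.2 Mb
TV episode: 14.780 Mbps × 1620 s = 23943.6 Mb
screen recording: 5.840 Mbps × 2640 s = 15417.6 Mb
concert recording: 16.180 Mbps × 6480 s = 104846.4 Mb
product demo: 7.030 Mbps × 1680 s = 11810.4 Mb
Total: 483111.6 Mb = 60388.9 MB.
= 56.24 GiB.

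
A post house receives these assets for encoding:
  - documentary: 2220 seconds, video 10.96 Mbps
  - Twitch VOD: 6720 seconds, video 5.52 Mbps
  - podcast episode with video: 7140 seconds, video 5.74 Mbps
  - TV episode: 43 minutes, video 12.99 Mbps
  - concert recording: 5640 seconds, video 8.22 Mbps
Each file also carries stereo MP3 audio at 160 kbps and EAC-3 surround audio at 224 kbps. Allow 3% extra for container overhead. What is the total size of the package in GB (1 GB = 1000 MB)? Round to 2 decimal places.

Audio total: 160 + 224 = 384 kbps = 0.384 Mbps.
documentary: 11.344 Mbps × 2220 s × 1.03 = 25939.2 Mb
Twitch VOD: 5.904 Mbps × 6720 s × 1.03 = 40865.1 Mb
podcast episode with video: 6.124 Mbps × 7140 s × 1.03 = 45037.1 Mb
TV episode: 13.374 Mbps × 2580 s × 1.03 = 35540.1 Mb
concert recording: 8.604 Mbps × 5640 s × 1.03 = 49982.4 Mb
Total: 197363.9 Mb = 24670.5 MB.
= 24.67 GB.

24.67 GB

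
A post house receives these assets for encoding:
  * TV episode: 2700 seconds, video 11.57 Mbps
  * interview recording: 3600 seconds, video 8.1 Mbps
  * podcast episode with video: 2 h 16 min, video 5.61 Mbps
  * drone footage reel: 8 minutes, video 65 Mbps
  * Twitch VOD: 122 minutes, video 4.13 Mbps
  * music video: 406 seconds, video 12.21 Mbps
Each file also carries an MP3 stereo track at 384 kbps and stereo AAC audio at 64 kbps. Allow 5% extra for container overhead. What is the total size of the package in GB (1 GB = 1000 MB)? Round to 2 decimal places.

Audio total: 384 + 64 = 448 kbps = 0.448 Mbps.
TV episode: 12.018 Mbps × 2700 s × 1.05 = 34071.0 Mb
interview recording: 8.548 Mbps × 3600 s × 1.05 = 32311.4 Mb
podcast episode with video: 6.058 Mbps × 8160 s × 1.05 = 51904.9 Mb
drone footage reel: 65.448 Mbps × 480 s × 1.05 = 32985.8 Mb
Twitch VOD: 4.578 Mbps × 7320 s × 1.05 = 35186.5 Mb
music video: 12.658 Mbps × 406 s × 1.05 = 5396.1 Mb
Total: 191855.8 Mb = 23982.0 MB.
= 23.98 GB.

23.98 GB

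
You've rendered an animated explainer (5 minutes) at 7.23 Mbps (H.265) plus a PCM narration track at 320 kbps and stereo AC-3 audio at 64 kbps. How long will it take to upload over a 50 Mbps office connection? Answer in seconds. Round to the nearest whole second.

46 seconds

5 min = 300 s
Audio total: 320 + 64 = 384 kbps = 0.384 Mbps.
Total bitrate: 7.614 Mbps.
File: 7.614 Mbps × 300 s = 2284.2 Mb.
At 50 Mbps: 2284.2 / 50 = 45.7 s ≈ 45.7 seconds.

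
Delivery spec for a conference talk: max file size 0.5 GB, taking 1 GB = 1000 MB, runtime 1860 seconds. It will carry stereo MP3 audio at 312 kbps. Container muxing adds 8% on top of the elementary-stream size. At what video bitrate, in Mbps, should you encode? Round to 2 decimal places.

1.68 Mbps

Budget: 0.5 GB = 4000.0 Mb.
Stream payload after overhead: 4000.0 / 1.08 = 3703.7 Mb.
Total bitrate budget: 3703.7 Mb / 1860 s = 1.991 Mbps.
Audio: 312 kbps = 0.312 Mbps.
Video: 1.991 − 0.312 = 1.679 Mbps.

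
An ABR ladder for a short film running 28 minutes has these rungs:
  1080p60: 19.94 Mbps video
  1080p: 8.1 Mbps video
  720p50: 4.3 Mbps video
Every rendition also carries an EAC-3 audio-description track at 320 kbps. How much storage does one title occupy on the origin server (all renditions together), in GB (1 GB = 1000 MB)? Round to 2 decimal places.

6.99 GB

28 min = 1680 s
Audio: 320 kbps = 0.320 Mbps.
Sum of rendition bitrates: (19.94+0.320) + (8.1+0.320) + (4.3+0.320) = 33.300 Mbps.
× 1680 s = 55,944 Mb = 6,993 MB = 6.993 GB.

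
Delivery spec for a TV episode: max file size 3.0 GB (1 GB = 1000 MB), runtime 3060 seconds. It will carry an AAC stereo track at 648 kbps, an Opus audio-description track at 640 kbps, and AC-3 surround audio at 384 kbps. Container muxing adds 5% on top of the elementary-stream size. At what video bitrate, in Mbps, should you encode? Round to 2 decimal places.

5.80 Mbps

Budget: 3.0 GB = 24000.0 Mb.
Stream payload after overhead: 24000.0 / 1.05 = 22857.1 Mb.
Total bitrate budget: 22857.1 Mb / 3060 s = 7.470 Mbps.
Audio total: 648 + 640 + 384 = 1672 kbps = 1.672 Mbps.
Video: 7.470 − 1.672 = 5.798 Mbps.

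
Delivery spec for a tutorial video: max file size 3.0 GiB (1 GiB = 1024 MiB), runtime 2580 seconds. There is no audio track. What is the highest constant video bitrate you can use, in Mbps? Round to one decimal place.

10.0 Mbps

Budget: 3.0 GiB = 25769.8 Mb.
Total bitrate budget: 25769.8 Mb / 2580 s = 9.988 Mbps.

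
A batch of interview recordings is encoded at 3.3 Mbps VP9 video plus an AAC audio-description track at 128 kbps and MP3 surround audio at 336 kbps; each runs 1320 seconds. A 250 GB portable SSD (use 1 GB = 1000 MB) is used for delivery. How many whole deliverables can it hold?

402

Audio total: 128 + 336 = 464 kbps = 0.464 Mbps.
Total bitrate: 3.764 Mbps.
Per item: 3.764 Mbps × 1320 s = 4,968 Mb = 621.1 MB.
Capacity: 250 GB = 2,000,000 Mb; 402.54 items → 402 complete.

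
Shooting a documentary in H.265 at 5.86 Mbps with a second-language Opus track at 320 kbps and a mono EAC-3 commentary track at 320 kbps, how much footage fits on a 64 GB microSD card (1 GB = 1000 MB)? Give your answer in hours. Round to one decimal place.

21.9 hours

Audio total: 320 + 320 = 640 kbps = 0.640 Mbps.
Total bitrate: 5.86 + 0.640 = 6.500 Mbps.
Capacity: 64 GB = 512,000 Mb.
Recording time: 512,000 / 6.500 = 78,769 s ≈ 21.9 hours.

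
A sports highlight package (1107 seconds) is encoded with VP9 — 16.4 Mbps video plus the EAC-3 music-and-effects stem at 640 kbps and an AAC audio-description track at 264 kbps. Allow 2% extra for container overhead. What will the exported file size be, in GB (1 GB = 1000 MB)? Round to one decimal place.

Audio total: 640 + 264 = 904 kbps = 0.904 Mbps.
Total bitrate: 16.4 + 0.904 = 17.304 Mbps.
Stream data: 17.304 Mbps × 1107 s = 19155.5 Mb.
With 2% container overhead: ×1.02.
19,539 Mb ÷ 8 = 2,442 MB → 2.442 GB.

2.4 GB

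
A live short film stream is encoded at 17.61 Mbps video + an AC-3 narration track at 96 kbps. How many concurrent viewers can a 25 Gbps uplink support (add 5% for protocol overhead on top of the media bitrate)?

1344

Audio: 96 kbps = 0.096 Mbps.
Per-viewer media rate: 17.706 Mbps.
On the wire with 5% overhead: 18.591 Mbps.
25 Gbps = 25,000 Mbps; 25,000 / 18.591 = 1344.72 → 1344 viewers.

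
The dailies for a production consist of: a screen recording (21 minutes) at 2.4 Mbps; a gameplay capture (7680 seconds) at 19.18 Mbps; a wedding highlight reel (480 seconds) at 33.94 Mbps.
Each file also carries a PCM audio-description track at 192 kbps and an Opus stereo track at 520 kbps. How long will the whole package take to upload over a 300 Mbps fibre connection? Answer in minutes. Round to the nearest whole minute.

10 minutes

Audio total: 192 + 520 = 712 kbps = 0.712 Mbps.
screen recording: 3.112 Mbps × 1260 s = 3921.1 Mb
gameplay capture: 19.892 Mbps × 7680 s = 152770.6 Mb
wedding highlight reel: 34.652 Mbps × 480 s = 16633.0 Mb
Total: 173324.6 Mb = 21665.6 MB.
At 300 Mbps: 173324.6 / 300 = 578 s ≈ 9.63 minutes.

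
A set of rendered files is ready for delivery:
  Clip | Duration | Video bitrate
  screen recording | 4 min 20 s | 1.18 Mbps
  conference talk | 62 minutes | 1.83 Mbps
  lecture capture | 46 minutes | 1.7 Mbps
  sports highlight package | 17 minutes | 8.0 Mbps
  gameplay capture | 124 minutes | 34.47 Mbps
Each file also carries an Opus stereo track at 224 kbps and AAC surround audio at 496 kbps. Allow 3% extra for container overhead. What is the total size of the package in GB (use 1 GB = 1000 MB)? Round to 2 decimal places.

Audio total: 224 + 496 = 720 kbps = 0.720 Mbps.
screen recording: 1.900 Mbps × 260 s × 1.03 = 508.8 Mb
conference talk: 2.550 Mbps × 3720 s × 1.03 = 9770.6 Mb
lecture capture: 2.420 Mbps × 2760 s × 1.03 = 6879.6 Mb
sports highlight package: 8.720 Mbps × 1020 s × 1.03 = 9161.2 Mb
gameplay capture: 35.190 Mbps × 7440 s × 1.03 = 269668.0 Mb
Total: 295988.2 Mb = 36998.5 MB.
= 37.00 GB.

37.00 GB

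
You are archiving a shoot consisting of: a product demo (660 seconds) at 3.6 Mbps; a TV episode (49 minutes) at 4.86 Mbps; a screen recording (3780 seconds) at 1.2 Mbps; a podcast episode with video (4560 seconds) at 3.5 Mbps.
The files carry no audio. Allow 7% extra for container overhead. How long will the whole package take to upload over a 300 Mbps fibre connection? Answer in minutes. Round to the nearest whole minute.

product demo: 3.600 Mbps × 660 s × 1.07 = 2542.3 Mb
TV episode: 4.860 Mbps × 2940 s × 1.07 = 15288.6 Mb
screen recording: 1.200 Mbps × 3780 s × 1.07 = 4853.5 Mb
podcast episode with video: 3.500 Mbps × 4560 s × 1.07 = 17077.2 Mb
Total: 39761.6 Mb = 4970.2 MB.
At 300 Mbps: 39761.6 / 300 = 133 s ≈ 2.21 minutes.

2 minutes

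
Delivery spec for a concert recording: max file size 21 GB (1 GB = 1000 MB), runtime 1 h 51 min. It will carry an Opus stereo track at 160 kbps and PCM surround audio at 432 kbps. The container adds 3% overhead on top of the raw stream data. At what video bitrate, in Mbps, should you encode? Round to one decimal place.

Budget: 21 GB = 168000.0 Mb.
Stream payload after overhead: 168000.0 / 1.03 = 163106.8 Mb.
1 h 51 min = 111 min = 6660 s
Total bitrate budget: 163106.8 Mb / 6660 s = 24.491 Mbps.
Audio total: 160 + 432 = 592 kbps = 0.592 Mbps.
Video: 24.491 − 0.592 = 23.899 Mbps.

23.9 Mbps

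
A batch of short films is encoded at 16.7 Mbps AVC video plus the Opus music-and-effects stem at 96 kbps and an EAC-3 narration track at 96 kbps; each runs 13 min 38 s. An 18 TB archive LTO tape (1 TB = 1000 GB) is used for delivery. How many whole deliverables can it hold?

10421

13 min 38 s = 818 s
Audio total: 96 + 96 = 192 kbps = 0.192 Mbps.
Total bitrate: 16.892 Mbps.
Per item: 16.892 Mbps × 818 s = 13,818 Mb = 1,727 MB.
Capacity: 18 TB = 144,000,000 Mb; 10421.45 items → 10421 complete.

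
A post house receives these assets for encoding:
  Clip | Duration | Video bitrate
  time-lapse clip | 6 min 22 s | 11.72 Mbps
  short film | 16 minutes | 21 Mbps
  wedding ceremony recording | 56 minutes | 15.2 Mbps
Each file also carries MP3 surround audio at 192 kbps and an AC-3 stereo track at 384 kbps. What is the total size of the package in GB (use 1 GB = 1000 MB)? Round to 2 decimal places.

9.80 GB

Audio total: 192 + 384 = 576 kbps = 0.576 Mbps.
time-lapse clip: 12.296 Mbps × 382 s = 4697.1 Mb
short film: 21.576 Mbps × 960 s = 20713.0 Mb
wedding ceremony recording: 15.776 Mbps × 3360 s = 53007.4 Mb
Total: 78417.4 Mb = 9802.2 MB.
= 9.802 GB.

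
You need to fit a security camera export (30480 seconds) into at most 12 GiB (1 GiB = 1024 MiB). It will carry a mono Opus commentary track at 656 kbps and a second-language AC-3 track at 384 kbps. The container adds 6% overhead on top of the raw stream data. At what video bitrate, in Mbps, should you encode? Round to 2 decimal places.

Budget: 12 GiB = 103079.2 Mb.
Stream payload after overhead: 103079.2 / 1.06 = 97244.5 Mb.
Total bitrate budget: 97244.5 Mb / 30480 s = 3.190 Mbps.
Audio total: 656 + 384 = 1040 kbps = 1.040 Mbps.
Video: 3.190 − 1.040 = 2.150 Mbps.

2.15 Mbps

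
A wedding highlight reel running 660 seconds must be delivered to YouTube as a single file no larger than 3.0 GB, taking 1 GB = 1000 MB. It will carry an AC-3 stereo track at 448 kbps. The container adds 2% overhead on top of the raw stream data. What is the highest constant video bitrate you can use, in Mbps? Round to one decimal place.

35.2 Mbps

Budget: 3.0 GB = 24000.0 Mb.
Stream payload after overhead: 24000.0 / 1.02 = 23529.4 Mb.
Total bitrate budget: 23529.4 Mb / 660 s = 35.651 Mbps.
Audio: 448 kbps = 0.448 Mbps.
Video: 35.651 − 0.448 = 35.203 Mbps.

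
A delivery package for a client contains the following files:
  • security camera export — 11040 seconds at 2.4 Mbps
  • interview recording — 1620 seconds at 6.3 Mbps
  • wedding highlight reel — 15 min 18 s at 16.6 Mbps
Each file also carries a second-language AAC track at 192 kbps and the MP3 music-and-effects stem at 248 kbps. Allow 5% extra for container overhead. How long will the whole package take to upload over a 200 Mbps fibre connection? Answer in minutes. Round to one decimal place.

5.1 minutes

Audio total: 192 + 248 = 440 kbps = 0.440 Mbps.
security camera export: 2.840 Mbps × 11040 s × 1.05 = 32921.3 Mb
interview recording: 6.740 Mbps × 1620 s × 1.05 = 11464.7 Mb
wedding highlight reel: 17.040 Mbps × 918 s × 1.05 = 16424.9 Mb
Total: 60810.9 Mb = 7601.4 MB.
At 200 Mbps: 60810.9 / 200 = 304 s ≈ 5.07 minutes.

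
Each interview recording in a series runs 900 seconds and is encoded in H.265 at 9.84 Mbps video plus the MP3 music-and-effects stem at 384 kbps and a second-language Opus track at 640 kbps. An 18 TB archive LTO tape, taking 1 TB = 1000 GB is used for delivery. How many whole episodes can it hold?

Audio total: 384 + 640 = 1024 kbps = 1.024 Mbps.
Total bitrate: 10.864 Mbps.
Per item: 10.864 Mbps × 900 s = 9,778 Mb = 1,222 MB.
Capacity: 18 TB = 144,000,000 Mb; 14727.54 items → 14727 complete.

14727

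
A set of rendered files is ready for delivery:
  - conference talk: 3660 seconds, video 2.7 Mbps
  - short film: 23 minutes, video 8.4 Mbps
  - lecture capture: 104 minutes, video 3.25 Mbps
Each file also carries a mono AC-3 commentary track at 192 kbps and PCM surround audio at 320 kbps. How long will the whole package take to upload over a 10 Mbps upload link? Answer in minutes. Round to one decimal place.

Audio total: 192 + 320 = 512 kbps = 0.512 Mbps.
conference talk: 3.212 Mbps × 3660 s = 11755.9 Mb
short film: 8.912 Mbps × 1380 s = 12298.6 Mb
lecture capture: 3.762 Mbps × 6240 s = 23474.9 Mb
Total: 47529.4 Mb = 5941.2 MB.
At 10 Mbps: 47529.4 / 10 = 4753 s ≈ 79.2 minutes.

79.2 minutes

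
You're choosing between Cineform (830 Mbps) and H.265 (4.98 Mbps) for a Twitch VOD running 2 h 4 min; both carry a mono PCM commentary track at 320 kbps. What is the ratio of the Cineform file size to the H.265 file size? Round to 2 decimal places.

2 h 4 min = 124 min = 7440 s
Audio: 320 kbps = 0.320 Mbps.
Cineform: 830.320 Mbps × 7440 s = 6177580.8 Mb = 772.198 GB.
H.265: 5.300 Mbps × 7440 s = 39432.0 Mb = 4.929 GB.
Ratio: 772.198 / 4.929 = 156.664.

156.66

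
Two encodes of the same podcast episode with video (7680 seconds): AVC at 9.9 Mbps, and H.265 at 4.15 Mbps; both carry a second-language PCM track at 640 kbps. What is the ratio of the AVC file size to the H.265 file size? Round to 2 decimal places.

Audio: 640 kbps = 0.640 Mbps.
AVC: 10.540 Mbps × 7680 s = 80947.2 Mb = 9.423 GiB.
H.265: 4.790 Mbps × 7680 s = 36787.2 Mb = 4.283 GiB.
Ratio: 9.423 / 4.283 = 2.200.

2.20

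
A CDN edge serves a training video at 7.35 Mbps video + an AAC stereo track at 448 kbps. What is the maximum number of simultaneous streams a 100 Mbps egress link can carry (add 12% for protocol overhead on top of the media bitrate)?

11

Audio: 448 kbps = 0.448 Mbps.
Per-viewer media rate: 7.798 Mbps.
On the wire with 12% overhead: 8.734 Mbps.
100 Mbps = 100.0 Mbps; 100.0 / 8.734 = 11.45 → 11 viewers.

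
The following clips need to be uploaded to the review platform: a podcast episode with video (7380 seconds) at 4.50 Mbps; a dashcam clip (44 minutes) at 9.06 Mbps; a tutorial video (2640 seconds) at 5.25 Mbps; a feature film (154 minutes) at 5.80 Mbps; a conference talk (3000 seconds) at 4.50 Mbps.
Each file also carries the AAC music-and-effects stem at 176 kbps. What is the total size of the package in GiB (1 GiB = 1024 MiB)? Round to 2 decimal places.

Audio: 176 kbps = 0.176 Mbps.
podcast episode with video: 4.676 Mbps × 7380 s = 34508.9 Mb
dashcam clip: 9.236 Mbps × 2640 s = 24383.0 Mb
tutorial video: 5.426 Mbps × 2640 s = 14324.6 Mb
feature film: 5.976 Mbps × 9240 s = 55218.2 Mb
conference talk: 4.676 Mbps × 3000 s = 14028.0 Mb
Total: 142462.8 Mb = 17807.8 MB.
= 16.58 GiB.

16.58 GiB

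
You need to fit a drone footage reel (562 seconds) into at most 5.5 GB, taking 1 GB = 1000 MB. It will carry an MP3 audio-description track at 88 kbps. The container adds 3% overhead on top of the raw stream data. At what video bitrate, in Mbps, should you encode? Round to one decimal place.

Budget: 5.5 GB = 44000.0 Mb.
Stream payload after overhead: 44000.0 / 1.03 = 42718.4 Mb.
Total bitrate budget: 42718.4 Mb / 562 s = 76.011 Mbps.
Audio: 88 kbps = 0.088 Mbps.
Video: 76.011 − 0.088 = 75.923 Mbps.

75.9 Mbps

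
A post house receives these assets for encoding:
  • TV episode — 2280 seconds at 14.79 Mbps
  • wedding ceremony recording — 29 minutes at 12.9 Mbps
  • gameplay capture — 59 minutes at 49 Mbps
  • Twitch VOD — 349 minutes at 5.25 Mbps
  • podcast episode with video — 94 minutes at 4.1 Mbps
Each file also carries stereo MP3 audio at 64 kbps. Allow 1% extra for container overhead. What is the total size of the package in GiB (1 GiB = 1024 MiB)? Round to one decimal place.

42.9 GiB

Audio: 64 kbps = 0.064 Mbps.
TV episode: 14.854 Mbps × 2280 s × 1.01 = 34205.8 Mb
wedding ceremony recording: 12.964 Mbps × 1740 s × 1.01 = 22782.9 Mb
gameplay capture: 49.064 Mbps × 3540 s × 1.01 = 175423.4 Mb
Twitch VOD: 5.314 Mbps × 20940 s × 1.01 = 112387.9 Mb
podcast episode with video: 4.164 Mbps × 5640 s × 1.01 = 23719.8 Mb
Total: 368519.9 Mb = 46065.0 MB.
= 42.90 GiB.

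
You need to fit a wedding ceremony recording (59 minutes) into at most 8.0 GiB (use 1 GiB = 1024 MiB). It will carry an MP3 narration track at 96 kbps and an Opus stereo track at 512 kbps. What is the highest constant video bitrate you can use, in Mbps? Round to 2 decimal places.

Budget: 8.0 GiB = 68719.5 Mb.
59 min = 3540 s
Total bitrate budget: 68719.5 Mb / 3540 s = 19.412 Mbps.
Audio total: 96 + 512 = 608 kbps = 0.608 Mbps.
Video: 19.412 − 0.608 = 18.804 Mbps.

18.80 Mbps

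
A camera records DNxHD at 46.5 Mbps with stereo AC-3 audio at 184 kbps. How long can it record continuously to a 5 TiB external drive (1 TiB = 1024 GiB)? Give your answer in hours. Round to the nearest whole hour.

262 hours

Audio: 184 kbps = 0.184 Mbps.
Total bitrate: 46.5 + 0.184 = 46.684 Mbps.
Capacity: 5 TiB = 43,980,465 Mb.
Recording time: 43,980,465 / 46.684 = 942,089 s ≈ 262 hours.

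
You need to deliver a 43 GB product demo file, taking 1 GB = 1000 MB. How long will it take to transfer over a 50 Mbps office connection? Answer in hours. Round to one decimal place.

File: 43 GB = 344000.0 Mb.
At 50 Mbps: 344000.0 / 50 = 6880.0 s ≈ 1.91 hours.

1.9 hours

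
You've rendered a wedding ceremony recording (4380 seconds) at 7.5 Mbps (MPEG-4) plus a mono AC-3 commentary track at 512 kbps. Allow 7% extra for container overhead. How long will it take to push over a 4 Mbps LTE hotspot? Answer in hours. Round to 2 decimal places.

2.61 hours

Audio: 512 kbps = 0.512 Mbps.
Total bitrate: 8.012 Mbps.
File: 8.012 Mbps × 4380 s = 35092.6 Mb.
With 7% container overhead: ×1.07. → 37549.0 Mb.
At 4 Mbps: 37549.0 / 4 = 9387.3 s ≈ 2.61 hours.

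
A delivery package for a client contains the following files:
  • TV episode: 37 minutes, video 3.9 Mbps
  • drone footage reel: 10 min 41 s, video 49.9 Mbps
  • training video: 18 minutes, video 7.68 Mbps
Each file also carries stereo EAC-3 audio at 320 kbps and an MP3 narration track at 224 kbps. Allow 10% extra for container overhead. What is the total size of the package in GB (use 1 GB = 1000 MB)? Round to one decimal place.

Audio total: 320 + 224 = 544 kbps = 0.544 Mbps.
TV episode: 4.444 Mbps × 2220 s × 1.10 = 10852.2 Mb
drone footage reel: 50.444 Mbps × 641 s × 1.10 = 35568.1 Mb
training video: 8.224 Mbps × 1080 s × 1.10 = 9770.1 Mb
Total: 56190.4 Mb = 7023.8 MB.
= 7.024 GB.

7.0 GB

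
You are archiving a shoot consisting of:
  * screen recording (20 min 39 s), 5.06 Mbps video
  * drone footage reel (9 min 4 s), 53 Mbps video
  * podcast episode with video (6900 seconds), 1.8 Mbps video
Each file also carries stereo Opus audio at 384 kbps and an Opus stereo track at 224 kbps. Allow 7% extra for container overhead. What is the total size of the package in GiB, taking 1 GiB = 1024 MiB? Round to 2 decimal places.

Audio total: 384 + 224 = 608 kbps = 0.608 Mbps.
screen recording: 5.668 Mbps × 1239 s × 1.07 = 7514.2 Mb
drone footage reel: 53.608 Mbps × 544 s × 1.07 = 31204.1 Mb
podcast episode with video: 2.408 Mbps × 6900 s × 1.07 = 17778.3 Mb
Total: 56496.6 Mb = 7062.1 MB.
= 6.577 GiB.

6.58 GiB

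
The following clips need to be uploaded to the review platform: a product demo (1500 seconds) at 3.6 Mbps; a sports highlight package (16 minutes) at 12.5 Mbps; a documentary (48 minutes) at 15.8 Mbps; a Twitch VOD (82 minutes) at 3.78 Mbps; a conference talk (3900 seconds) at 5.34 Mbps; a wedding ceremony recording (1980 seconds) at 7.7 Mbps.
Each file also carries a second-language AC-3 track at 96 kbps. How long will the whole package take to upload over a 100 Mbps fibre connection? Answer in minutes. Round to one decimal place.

19.9 minutes

Audio: 96 kbps = 0.096 Mbps.
product demo: 3.696 Mbps × 1500 s = 5544.0 Mb
sports highlight package: 12.596 Mbps × 960 s = 12092.2 Mb
documentary: 15.896 Mbps × 2880 s = 45780.5 Mb
Twitch VOD: 3.876 Mbps × 4920 s = 19069.9 Mb
conference talk: 5.436 Mbps × 3900 s = 21200.4 Mb
wedding ceremony recording: 7.796 Mbps × 1980 s = 15436.1 Mb
Total: 119123.0 Mb = 14890.4 MB.
At 100 Mbps: 119123.0 / 100 = 1191 s ≈ 19.9 minutes.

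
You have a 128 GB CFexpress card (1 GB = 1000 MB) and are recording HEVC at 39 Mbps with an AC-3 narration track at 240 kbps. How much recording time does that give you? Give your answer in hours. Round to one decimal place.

7.2 hours

Audio: 240 kbps = 0.240 Mbps.
Total bitrate: 39 + 0.240 = 39.240 Mbps.
Capacity: 128 GB = 1,024,000 Mb.
Recording time: 1,024,000 / 39.240 = 26,096 s ≈ 7.25 hours.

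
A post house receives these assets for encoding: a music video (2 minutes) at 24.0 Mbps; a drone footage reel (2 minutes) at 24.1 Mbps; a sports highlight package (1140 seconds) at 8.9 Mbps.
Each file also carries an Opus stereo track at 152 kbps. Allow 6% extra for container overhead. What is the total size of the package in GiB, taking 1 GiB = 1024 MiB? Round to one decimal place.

2.0 GiB

Audio: 152 kbps = 0.152 Mbps.
music video: 24.152 Mbps × 120 s × 1.06 = 3072.1 Mb
drone footage reel: 24.252 Mbps × 120 s × 1.06 = 3084.9 Mb
sports highlight package: 9.052 Mbps × 1140 s × 1.06 = 10938.4 Mb
Total: 17095.4 Mb = 2136.9 MB.
= 1.990 GiB.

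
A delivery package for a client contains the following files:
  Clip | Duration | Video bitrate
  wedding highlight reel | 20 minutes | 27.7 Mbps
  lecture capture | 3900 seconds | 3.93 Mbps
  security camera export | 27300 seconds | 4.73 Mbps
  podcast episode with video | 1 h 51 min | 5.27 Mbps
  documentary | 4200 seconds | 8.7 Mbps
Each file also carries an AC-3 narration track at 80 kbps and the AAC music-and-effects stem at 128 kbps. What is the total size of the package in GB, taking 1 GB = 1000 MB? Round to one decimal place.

Audio total: 80 + 128 = 208 kbps = 0.208 Mbps.
wedding highlight reel: 27.908 Mbps × 1200 s = 33489.6 Mb
lecture capture: 4.138 Mbps × 3900 s = 16138.2 Mb
security camera export: 4.938 Mbps × 27300 s = 134807.4 Mb
podcast episode with video: 5.478 Mbps × 6660 s = 36483.5 Mb
documentary: 8.908 Mbps × 4200 s = 37413.6 Mb
Total: 258332.3 Mb = 32291.5 MB.
= 32.29 GB.

32.3 GB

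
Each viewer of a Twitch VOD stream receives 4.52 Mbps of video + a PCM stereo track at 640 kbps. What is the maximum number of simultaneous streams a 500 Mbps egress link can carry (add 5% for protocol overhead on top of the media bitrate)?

Audio: 640 kbps = 0.640 Mbps.
Per-viewer media rate: 5.160 Mbps.
On the wire with 5% overhead: 5.418 Mbps.
500 Mbps = 500.0 Mbps; 500.0 / 5.418 = 92.28 → 92 viewers.

92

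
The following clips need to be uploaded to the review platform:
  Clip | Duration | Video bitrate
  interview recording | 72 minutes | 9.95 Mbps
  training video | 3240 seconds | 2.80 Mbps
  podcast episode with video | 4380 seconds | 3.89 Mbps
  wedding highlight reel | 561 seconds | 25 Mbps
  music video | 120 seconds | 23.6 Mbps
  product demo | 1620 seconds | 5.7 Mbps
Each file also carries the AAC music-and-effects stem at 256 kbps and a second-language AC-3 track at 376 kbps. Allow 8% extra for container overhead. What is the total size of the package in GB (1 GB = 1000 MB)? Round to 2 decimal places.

14.07 GB

Audio total: 256 + 376 = 632 kbps = 0.632 Mbps.
interview recording: 10.582 Mbps × 4320 s × 1.08 = 49371.4 Mb
training video: 3.432 Mbps × 3240 s × 1.08 = 12009.3 Mb
podcast episode with video: 4.522 Mbps × 4380 s × 1.08 = 21390.9 Mb
wedding highlight reel: 25.632 Mbps × 561 s × 1.08 = 15529.9 Mb
music video: 24.232 Mbps × 120 s × 1.08 = 3140.5 Mb
product demo: 6.332 Mbps × 1620 s × 1.08 = 11078.5 Mb
Total: 112520.4 Mb = 14065.0 MB.
= 14.07 GB.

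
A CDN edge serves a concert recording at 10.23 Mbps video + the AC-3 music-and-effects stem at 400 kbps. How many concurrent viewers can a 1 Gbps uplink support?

Audio: 400 kbps = 0.400 Mbps.
Per-viewer media rate: 10.630 Mbps.
1 Gbps = 1,000 Mbps; 1,000 / 10.630 = 94.07 → 94 viewers.

94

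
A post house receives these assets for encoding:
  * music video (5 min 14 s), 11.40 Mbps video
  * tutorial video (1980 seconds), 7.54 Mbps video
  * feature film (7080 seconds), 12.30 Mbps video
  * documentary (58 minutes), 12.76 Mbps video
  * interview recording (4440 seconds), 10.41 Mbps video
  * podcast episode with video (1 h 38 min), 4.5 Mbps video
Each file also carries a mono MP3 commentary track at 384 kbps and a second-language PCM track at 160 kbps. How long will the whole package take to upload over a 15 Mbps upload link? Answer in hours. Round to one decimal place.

Audio total: 384 + 160 = 544 kbps = 0.544 Mbps.
music video: 11.944 Mbps × 314 s = 3750.4 Mb
tutorial video: 8.084 Mbps × 1980 s = 16006.3 Mb
feature film: 12.844 Mbps × 7080 s = 90935.5 Mb
documentary: 13.304 Mbps × 3480 s = 46297.9 Mb
interview recording: 10.954 Mbps × 4440 s = 48635.8 Mb
podcast episode with video: 5.044 Mbps × 5880 s = 29658.7 Mb
Total: 235284.7 Mb = 29410.6 MB.
At 15 Mbps: 235284.7 / 15 = 15686 s ≈ 4.36 hours.

4.4 hours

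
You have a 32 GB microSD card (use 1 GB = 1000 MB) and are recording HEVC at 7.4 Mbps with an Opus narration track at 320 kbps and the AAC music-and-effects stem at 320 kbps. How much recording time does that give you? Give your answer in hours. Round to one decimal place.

8.8 hours

Audio total: 320 + 320 = 640 kbps = 0.640 Mbps.
Total bitrate: 7.4 + 0.640 = 8.040 Mbps.
Capacity: 32 GB = 256,000 Mb.
Recording time: 256,000 / 8.040 = 31,841 s ≈ 8.84 hours.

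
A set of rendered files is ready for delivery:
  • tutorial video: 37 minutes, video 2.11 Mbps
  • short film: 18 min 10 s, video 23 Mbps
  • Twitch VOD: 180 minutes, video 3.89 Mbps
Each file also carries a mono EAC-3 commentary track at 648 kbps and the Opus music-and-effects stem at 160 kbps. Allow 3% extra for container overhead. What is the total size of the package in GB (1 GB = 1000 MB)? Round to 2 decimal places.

Audio total: 648 + 160 = 808 kbps = 0.808 Mbps.
tutorial video: 2.918 Mbps × 2220 s × 1.03 = 6672.3 Mb
short film: 23.808 Mbps × 1090 s × 1.03 = 26729.2 Mb
Twitch VOD: 4.698 Mbps × 10800 s × 1.03 = 52260.6 Mb
Total: 85662.1 Mb = 10707.8 MB.
= 10.71 GB.

10.71 GB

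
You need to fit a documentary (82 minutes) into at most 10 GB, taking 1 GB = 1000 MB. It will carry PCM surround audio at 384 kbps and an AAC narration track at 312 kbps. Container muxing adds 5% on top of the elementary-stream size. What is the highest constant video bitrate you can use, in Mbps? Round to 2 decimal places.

14.79 Mbps

Budget: 10 GB = 80000.0 Mb.
Stream payload after overhead: 80000.0 / 1.05 = 76190.5 Mb.
82 min = 4920 s
Total bitrate budget: 76190.5 Mb / 4920 s = 15.486 Mbps.
Audio total: 384 + 312 = 696 kbps = 0.696 Mbps.
Video: 15.486 − 0.696 = 14.790 Mbps.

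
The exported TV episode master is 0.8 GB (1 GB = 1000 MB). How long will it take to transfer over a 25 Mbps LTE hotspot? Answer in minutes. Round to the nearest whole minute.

File: 0.8 GB = 6400.0 Mb.
At 25 Mbps: 6400.0 / 25 = 256.0 s ≈ 4.27 minutes.

4 minutes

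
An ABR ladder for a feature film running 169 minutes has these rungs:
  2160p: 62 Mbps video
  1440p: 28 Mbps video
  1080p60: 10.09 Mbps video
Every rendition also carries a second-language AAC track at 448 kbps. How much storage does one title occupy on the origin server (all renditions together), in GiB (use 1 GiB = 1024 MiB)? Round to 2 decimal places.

119.74 GiB

169 min = 10140 s
Audio: 448 kbps = 0.448 Mbps.
Sum of rendition bitrates: (62+0.448) + (28+0.448) + (10.09+0.448) = 101.434 Mbps.
× 10140 s = 1,028,541 Mb = 128,568 MB = 119.7 GiB.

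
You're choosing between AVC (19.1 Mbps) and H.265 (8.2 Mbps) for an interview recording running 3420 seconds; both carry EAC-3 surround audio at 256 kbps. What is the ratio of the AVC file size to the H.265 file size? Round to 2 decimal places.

Audio: 256 kbps = 0.256 Mbps.
AVC: 19.356 Mbps × 3420 s = 66197.5 Mb = 7.706 GiB.
H.265: 8.456 Mbps × 3420 s = 28919.5 Mb = 3.367 GiB.
Ratio: 7.706 / 3.367 = 2.289.

2.29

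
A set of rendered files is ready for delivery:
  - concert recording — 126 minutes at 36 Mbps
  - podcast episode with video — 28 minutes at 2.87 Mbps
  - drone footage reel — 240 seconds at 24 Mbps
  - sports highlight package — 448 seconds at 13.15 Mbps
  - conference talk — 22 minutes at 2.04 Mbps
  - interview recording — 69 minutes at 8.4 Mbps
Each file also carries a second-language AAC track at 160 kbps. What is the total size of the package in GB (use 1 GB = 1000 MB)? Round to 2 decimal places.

41.07 GB

Audio: 160 kbps = 0.160 Mbps.
concert recording: 36.160 Mbps × 7560 s = 273369.6 Mb
podcast episode with video: 3.030 Mbps × 1680 s = 5090.4 Mb
drone footage reel: 24.160 Mbps × 240 s = 5798.4 Mb
sports highlight package: 13.310 Mbps × 448 s = 5962.9 Mb
conference talk: 2.200 Mbps × 1320 s = 2904.0 Mb
interview recording: 8.560 Mbps × 4140 s = 35438.4 Mb
Total: 328563.7 Mb = 41070.5 MB.
= 41.07 GB.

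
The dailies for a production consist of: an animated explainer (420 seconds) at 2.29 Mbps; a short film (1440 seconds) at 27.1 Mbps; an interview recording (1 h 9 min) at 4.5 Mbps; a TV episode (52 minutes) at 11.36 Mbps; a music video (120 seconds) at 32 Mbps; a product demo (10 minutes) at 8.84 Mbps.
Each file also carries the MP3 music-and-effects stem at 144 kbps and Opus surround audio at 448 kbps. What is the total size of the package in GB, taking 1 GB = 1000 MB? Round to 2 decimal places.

Audio total: 144 + 448 = 592 kbps = 0.592 Mbps.
animated explainer: 2.882 Mbps × 420 s = 1210.4 Mb
short film: 27.692 Mbps × 1440 s = 39876.5 Mb
interview recording: 5.092 Mbps × 4140 s = 21080.9 Mb
TV episode: 11.952 Mbps × 3120 s = 37290.2 Mb
music video: 32.592 Mbps × 120 s = 3911.0 Mb
product demo: 9.432 Mbps × 600 s = 5659.2 Mb
Total: 109028.3 Mb = 13628.5 MB.
= 13.63 GB.

13.63 GB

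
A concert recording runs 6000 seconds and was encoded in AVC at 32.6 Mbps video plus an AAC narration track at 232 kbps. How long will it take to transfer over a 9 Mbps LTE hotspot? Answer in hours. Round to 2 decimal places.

6.08 hours

Audio: 232 kbps = 0.232 Mbps.
Total bitrate: 32.832 Mbps.
File: 32.832 Mbps × 6000 s = 196992.0 Mb.
At 9 Mbps: 196992.0 / 9 = 21888.0 s ≈ 6.08 hours.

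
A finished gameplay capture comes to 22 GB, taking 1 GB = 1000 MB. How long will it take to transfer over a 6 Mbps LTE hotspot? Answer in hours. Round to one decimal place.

File: 22 GB = 176000.0 Mb.
At 6 Mbps: 176000.0 / 6 = 29333.3 s ≈ 8.15 hours.

8.1 hours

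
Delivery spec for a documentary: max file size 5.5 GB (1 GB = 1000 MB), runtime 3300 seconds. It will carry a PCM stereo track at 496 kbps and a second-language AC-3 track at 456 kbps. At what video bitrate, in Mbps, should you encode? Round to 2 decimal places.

Budget: 5.5 GB = 44000.0 Mb.
Total bitrate budget: 44000.0 Mb / 3300 s = 13.333 Mbps.
Audio total: 496 + 456 = 952 kbps = 0.952 Mbps.
Video: 13.333 − 0.952 = 12.381 Mbps.

12.38 Mbps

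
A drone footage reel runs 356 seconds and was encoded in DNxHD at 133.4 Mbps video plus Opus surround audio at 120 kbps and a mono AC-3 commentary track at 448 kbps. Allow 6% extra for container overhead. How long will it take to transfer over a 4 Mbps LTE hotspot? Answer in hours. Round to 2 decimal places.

3.51 hours

Audio total: 120 + 448 = 568 kbps = 0.568 Mbps.
Total bitrate: 133.968 Mbps.
File: 133.968 Mbps × 356 s = 47692.6 Mb.
With 6% container overhead: ×1.06. → 50554.2 Mb.
At 4 Mbps: 50554.2 / 4 = 12638.5 s ≈ 3.51 hours.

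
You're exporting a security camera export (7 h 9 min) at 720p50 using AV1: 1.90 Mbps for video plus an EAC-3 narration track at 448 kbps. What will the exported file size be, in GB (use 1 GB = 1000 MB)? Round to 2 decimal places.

7 h 9 min = 429 min = 25740 s
Audio: 448 kbps = 0.448 Mbps.
Total bitrate: 1.90 + 0.448 = 2.348 Mbps.
Stream data: 2.348 Mbps × 25740 s = 60437.5 Mb.
60,438 Mb ÷ 8 = 7,555 MB → 7.555 GB.

7.55 GB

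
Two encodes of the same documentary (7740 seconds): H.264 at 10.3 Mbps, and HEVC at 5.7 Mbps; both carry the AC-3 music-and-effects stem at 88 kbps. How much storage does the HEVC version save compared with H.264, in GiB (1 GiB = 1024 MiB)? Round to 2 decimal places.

4.14 GiB

Audio: 88 kbps = 0.088 Mbps.
H.264: 10.388 Mbps × 7740 s = 80403.1 Mb = 9.360 GiB.
HEVC: 5.788 Mbps × 7740 s = 44799.1 Mb = 5.215 GiB.
Saving: 9.360 − 5.215 = 4.145 GiB.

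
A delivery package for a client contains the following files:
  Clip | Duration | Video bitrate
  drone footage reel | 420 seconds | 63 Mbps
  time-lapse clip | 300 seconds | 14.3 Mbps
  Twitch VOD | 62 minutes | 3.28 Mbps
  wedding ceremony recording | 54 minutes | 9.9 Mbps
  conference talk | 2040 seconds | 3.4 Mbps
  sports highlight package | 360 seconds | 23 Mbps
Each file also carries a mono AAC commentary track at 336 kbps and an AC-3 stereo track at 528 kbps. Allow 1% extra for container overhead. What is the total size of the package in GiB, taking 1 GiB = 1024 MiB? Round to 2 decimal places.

Audio total: 336 + 528 = 864 kbps = 0.864 Mbps.
drone footage reel: 63.864 Mbps × 420 s × 1.01 = 27091.1 Mb
time-lapse clip: 15.164 Mbps × 300 s × 1.01 = 4594.7 Mb
Twitch VOD: 4.144 Mbps × 3720 s × 1.01 = 15569.8 Mb
wedding ceremony recording: 10.764 Mbps × 3240 s × 1.01 = 35224.1 Mb
conference talk: 4.264 Mbps × 2040 s × 1.01 = 8785.5 Mb
sports highlight package: 23.864 Mbps × 360 s × 1.01 = 8677.0 Mb
Total: 99942.2 Mb = 12492.8 MB.
= 11.63 GiB.

11.63 GiB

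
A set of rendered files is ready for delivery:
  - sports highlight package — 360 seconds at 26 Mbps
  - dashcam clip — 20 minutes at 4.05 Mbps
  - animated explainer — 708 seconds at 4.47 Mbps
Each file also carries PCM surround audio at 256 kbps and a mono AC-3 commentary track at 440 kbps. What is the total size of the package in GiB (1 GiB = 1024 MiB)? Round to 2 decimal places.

2.21 GiB

Audio total: 256 + 440 = 696 kbps = 0.696 Mbps.
sports highlight package: 26.696 Mbps × 360 s = 9610.6 Mb
dashcam clip: 4.746 Mbps × 1200 s = 5695.2 Mb
animated explainer: 5.166 Mbps × 708 s = 3657.5 Mb
Total: 18963.3 Mb = 2370.4 MB.
= 2.208 GiB.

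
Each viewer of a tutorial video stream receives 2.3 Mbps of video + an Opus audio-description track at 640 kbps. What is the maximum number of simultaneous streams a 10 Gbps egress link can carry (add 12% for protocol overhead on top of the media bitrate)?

3036

Audio: 640 kbps = 0.640 Mbps.
Per-viewer media rate: 2.940 Mbps.
On the wire with 12% overhead: 3.293 Mbps.
10 Gbps = 10,000 Mbps; 10,000 / 3.293 = 3036.93 → 3036 viewers.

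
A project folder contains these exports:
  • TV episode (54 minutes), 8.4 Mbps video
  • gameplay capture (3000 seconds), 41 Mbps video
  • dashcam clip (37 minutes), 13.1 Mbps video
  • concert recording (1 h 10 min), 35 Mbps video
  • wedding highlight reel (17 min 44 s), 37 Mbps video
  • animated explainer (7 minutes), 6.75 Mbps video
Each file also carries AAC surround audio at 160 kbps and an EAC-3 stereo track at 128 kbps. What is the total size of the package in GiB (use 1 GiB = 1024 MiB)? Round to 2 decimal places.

Audio total: 160 + 128 = 288 kbps = 0.288 Mbps.
TV episode: 8.688 Mbps × 3240 s = 28149.1 Mb
gameplay capture: 41.288 Mbps × 3000 s = 123864.0 Mb
dashcam clip: 13.388 Mbps × 2220 s = 29721.4 Mb
concert recording: 35.288 Mbps × 4200 s = 148209.6 Mb
wedding highlight reel: 37.288 Mbps × 1064 s = 39674.4 Mb
animated explainer: 7.038 Mbps × 420 s = 2956.0 Mb
Total: 372574.5 Mb = 46571.8 MB.
= 43.37 GiB.

43.37 GiB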